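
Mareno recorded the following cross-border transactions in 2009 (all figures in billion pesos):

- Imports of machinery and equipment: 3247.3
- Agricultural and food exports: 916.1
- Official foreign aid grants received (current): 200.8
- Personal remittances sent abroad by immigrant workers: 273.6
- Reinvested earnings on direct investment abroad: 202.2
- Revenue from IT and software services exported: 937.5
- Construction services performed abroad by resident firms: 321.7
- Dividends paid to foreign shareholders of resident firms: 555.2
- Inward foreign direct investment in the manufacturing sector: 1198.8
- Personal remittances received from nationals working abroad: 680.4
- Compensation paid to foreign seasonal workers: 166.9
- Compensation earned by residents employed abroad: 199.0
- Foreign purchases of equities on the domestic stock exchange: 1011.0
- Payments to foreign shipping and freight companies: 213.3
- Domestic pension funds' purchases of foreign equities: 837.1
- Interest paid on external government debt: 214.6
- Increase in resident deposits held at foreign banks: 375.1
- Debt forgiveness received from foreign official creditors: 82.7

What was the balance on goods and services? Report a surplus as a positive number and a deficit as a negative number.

Goods: -3247.3 + 916.1 = -2331.2
Services: -213.3 + 937.5 + 321.7 = 1045.9
Trade balance = -2331.2 + 1045.9 = -1285.3
(Excluded from the trade balance — secondary income: official foreign aid grants received (current) 200.8, personal remittances sent abroad by immigrant workers 273.6, personal remittances received from nationals working abroad 680.4; primary income: reinvested earnings on direct investment abroad 202.2, dividends paid to foreign shareholders of resident firms 555.2, compensation paid to foreign seasonal workers 166.9, compensation earned by residents employed abroad 199.0, interest paid on external government debt 214.6; financial account: inward foreign direct investment in the manufacturing sector 1198.8, foreign purchases of equities on the domestic stock exchange 1011.0, domestic pension funds' purchases of foreign equities 837.1, increase in resident deposits held at foreign banks 375.1; capital account: debt forgiveness received from foreign official creditors 82.7.)

-1285.3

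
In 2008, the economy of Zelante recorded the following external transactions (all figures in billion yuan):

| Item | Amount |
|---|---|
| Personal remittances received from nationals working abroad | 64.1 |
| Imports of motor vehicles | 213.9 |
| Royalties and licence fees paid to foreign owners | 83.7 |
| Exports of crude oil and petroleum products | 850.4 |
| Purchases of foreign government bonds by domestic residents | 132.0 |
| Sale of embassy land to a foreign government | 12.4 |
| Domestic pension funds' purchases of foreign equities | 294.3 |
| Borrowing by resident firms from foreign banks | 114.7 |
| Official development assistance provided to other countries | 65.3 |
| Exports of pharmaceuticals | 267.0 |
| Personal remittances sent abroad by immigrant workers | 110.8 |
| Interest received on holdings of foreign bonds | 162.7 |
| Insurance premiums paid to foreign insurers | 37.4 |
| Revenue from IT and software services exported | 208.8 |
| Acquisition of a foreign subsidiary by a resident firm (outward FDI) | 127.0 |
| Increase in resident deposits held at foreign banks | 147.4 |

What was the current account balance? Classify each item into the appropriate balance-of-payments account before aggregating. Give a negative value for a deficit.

Goods: -213.9 + 850.4 + 267.0 = 903.5
Services: -37.4 + 208.8 - 83.7 = 87.7
Primary income: 162.7
Secondary income: -65.3 + 64.1 - 110.8 = -112.0
Current account = 903.5 + 87.7 + 162.7 + (-112.0) = 1041.9
(Excluded from the current account — financial account: purchases of foreign government bonds by domestic residents 132.0, domestic pension funds' purchases of foreign equities 294.3, borrowing by resident firms from foreign banks 114.7, acquisition of a foreign subsidiary by a resident firm (outward FDI) 127.0, increase in resident deposits held at foreign banks 147.4; capital account: sale of embassy land to a foreign government 12.4.)

1041.9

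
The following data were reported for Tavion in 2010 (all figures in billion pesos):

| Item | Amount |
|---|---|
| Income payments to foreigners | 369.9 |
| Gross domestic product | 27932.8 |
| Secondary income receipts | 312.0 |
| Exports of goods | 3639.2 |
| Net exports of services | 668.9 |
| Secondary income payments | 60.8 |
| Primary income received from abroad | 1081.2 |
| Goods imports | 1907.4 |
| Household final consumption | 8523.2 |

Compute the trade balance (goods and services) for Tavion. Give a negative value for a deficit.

Goods balance = 3639.2 - 1907.4 = 1731.8
Services balance = 668.9
Trade balance (goods + services) = 1731.8 + 668.9 = 2400.7

2400.7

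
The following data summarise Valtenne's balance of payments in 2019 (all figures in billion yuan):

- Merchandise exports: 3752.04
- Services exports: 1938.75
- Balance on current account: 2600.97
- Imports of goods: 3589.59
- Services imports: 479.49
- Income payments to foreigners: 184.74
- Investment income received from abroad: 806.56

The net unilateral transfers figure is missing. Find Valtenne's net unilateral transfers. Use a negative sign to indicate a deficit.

Current account = goods balance + services balance + net primary income + net secondary income
Sum of the known components = 2243.53
Net unilateral transfers = CA - (known components) = 2600.97 - 2243.53 = 357.44

357.44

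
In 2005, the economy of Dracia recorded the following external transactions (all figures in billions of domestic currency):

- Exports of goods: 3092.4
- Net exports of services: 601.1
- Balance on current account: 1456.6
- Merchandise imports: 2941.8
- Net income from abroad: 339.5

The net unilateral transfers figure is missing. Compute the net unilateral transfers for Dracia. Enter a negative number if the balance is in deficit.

365.4

Current account = goods balance + services balance + net primary income + net secondary income
Sum of the known components = 1091.2
Net unilateral transfers = CA - (known components) = 1456.6 - 1091.2 = 365.4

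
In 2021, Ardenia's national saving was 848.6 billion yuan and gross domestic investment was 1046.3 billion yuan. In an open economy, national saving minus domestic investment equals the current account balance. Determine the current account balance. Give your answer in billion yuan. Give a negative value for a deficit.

-197.7

S - I = CA (net lending to the rest of the world).
CA = S - I = 848.6 - 1046.3 = -197.7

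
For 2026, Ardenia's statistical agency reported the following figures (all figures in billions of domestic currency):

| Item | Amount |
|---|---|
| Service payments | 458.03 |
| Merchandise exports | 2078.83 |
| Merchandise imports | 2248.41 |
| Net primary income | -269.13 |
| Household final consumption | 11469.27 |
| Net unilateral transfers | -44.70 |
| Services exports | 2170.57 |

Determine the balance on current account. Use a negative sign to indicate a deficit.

Goods balance = 2078.83 - 2248.41 = -169.58
Services balance = 2170.57 - 458.03 = 1712.54
Trade balance (goods + services) = -169.58 + 1712.54 = 1542.96
Net primary income = -269.13
Net secondary income = -44.70
Current account = 1542.96 + (-269.13) + (-44.70) = 1229.13

1229.13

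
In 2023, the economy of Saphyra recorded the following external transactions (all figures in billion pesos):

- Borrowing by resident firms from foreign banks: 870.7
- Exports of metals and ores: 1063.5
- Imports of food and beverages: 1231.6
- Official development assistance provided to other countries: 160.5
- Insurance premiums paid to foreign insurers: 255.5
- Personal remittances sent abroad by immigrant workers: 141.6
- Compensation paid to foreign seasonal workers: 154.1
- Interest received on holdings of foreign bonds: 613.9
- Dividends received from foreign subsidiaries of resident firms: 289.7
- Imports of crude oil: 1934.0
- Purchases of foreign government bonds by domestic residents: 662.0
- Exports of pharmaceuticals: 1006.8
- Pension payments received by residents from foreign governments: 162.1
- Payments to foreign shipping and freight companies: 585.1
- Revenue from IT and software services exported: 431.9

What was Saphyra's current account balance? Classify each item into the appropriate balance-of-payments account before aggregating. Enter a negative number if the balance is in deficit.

-894.5

Goods: -1934.0 - 1231.6 + 1063.5 + 1006.8 = -1095.3
Services: -585.1 + 431.9 - 255.5 = -408.7
Primary income: -154.1 + 613.9 + 289.7 = 749.5
Secondary income: -141.6 - 160.5 + 162.1 = -140.0
Current account = (-1095.3) + (-408.7) + 749.5 + (-140.0) = -894.5
(Excluded from the current account — financial account: borrowing by resident firms from foreign banks 870.7, purchases of foreign government bonds by domestic residents 662.0.)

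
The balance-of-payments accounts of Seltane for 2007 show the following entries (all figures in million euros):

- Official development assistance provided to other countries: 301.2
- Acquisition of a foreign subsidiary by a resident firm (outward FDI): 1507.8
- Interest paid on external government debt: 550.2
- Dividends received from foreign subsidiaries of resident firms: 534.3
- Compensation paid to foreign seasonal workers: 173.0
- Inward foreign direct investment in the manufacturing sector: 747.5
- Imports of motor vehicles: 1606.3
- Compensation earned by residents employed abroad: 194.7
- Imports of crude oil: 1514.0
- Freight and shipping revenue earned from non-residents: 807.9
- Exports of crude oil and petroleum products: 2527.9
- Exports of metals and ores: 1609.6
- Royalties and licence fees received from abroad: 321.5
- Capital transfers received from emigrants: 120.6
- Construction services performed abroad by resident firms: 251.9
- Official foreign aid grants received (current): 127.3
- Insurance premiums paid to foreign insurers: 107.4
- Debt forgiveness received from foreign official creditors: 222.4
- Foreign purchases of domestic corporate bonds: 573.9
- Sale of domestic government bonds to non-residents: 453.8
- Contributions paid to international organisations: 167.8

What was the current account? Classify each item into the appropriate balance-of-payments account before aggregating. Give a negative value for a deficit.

1955.2

Goods: -1606.3 + 2527.9 - 1514.0 + 1609.6 = 1017.2
Services: 807.9 + 251.9 - 107.4 + 321.5 = 1273.9
Primary income: 194.7 - 173.0 - 550.2 + 534.3 = 5.8
Secondary income: -167.8 + 127.3 - 301.2 = -341.7
Current account = 1017.2 + 1273.9 + 5.8 + (-341.7) = 1955.2
(Excluded from the current account — financial account: acquisition of a foreign subsidiary by a resident firm (outward FDI) 1507.8, inward foreign direct investment in the manufacturing sector 747.5, foreign purchases of domestic corporate bonds 573.9, sale of domestic government bonds to non-residents 453.8; capital account: capital transfers received from emigrants 120.6, debt forgiveness received from foreign official creditors 222.4.)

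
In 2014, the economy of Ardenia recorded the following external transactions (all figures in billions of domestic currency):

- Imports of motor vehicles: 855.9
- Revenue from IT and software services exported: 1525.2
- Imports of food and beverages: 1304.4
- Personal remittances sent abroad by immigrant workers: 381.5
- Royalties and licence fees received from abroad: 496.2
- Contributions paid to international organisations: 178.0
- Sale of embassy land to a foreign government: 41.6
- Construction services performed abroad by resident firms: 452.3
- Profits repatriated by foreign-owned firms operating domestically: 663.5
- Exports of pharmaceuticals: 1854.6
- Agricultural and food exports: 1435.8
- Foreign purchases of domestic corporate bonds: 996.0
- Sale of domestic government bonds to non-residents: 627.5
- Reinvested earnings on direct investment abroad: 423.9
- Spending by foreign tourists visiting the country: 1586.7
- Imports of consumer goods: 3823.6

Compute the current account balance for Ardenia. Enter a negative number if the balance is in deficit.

567.8

Goods: -1304.4 + 1854.6 - 3823.6 - 855.9 + 1435.8 = -2693.5
Services: 1586.7 + 1525.2 + 496.2 + 452.3 = 4060.4
Primary income: 423.9 - 663.5 = -239.6
Secondary income: -381.5 - 178.0 = -559.5
Current account = (-2693.5) + 4060.4 + (-239.6) + (-559.5) = 567.8
(Excluded from the current account — capital account: sale of embassy land to a foreign government 41.6; financial account: foreign purchases of domestic corporate bonds 996.0, sale of domestic government bonds to non-residents 627.5.)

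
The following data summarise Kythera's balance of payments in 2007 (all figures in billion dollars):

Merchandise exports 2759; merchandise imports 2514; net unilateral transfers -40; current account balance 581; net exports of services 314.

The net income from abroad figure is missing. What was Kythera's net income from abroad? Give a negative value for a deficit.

62

Current account = goods balance + services balance + net primary income + net secondary income
Sum of the known components = 519
Net income from abroad = CA - (known components) = 581 - 519 = 62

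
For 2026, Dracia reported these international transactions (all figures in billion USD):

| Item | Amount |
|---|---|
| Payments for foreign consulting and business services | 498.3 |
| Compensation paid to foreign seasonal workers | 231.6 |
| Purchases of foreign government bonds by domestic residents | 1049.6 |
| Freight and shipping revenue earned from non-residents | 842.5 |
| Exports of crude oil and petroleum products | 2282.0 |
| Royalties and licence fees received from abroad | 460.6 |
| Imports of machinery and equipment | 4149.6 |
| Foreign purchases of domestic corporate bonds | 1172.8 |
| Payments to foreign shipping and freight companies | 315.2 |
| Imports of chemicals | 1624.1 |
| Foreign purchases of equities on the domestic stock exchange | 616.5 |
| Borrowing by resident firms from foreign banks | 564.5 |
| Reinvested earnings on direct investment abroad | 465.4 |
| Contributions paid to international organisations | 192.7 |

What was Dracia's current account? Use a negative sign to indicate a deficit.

-2961.0

Goods: 2282.0 - 1624.1 - 4149.6 = -3491.7
Services: -498.3 - 315.2 + 460.6 + 842.5 = 489.6
Primary income: 465.4 - 231.6 = 233.8
Secondary income: -192.7
Current account = (-3491.7) + 489.6 + 233.8 + (-192.7) = -2961.0
(Excluded from the current account — financial account: purchases of foreign government bonds by domestic residents 1049.6, foreign purchases of domestic corporate bonds 1172.8, foreign purchases of equities on the domestic stock exchange 616.5, borrowing by resident firms from foreign banks 564.5.)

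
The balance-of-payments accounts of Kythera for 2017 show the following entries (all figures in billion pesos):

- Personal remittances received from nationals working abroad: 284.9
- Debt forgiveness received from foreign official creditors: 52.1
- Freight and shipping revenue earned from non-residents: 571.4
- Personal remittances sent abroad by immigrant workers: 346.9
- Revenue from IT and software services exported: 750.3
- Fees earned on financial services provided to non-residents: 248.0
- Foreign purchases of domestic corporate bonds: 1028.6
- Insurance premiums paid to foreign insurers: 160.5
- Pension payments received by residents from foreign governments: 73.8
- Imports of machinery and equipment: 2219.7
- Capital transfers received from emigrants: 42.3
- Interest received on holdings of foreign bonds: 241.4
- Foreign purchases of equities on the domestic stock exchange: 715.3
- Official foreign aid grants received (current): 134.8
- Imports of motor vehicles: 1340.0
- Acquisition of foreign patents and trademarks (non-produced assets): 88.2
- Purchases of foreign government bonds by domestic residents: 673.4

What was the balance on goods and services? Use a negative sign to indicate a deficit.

Goods: -1340.0 - 2219.7 = -3559.7
Services: -160.5 + 248.0 + 750.3 + 571.4 = 1409.2
Trade balance = -3559.7 + 1409.2 = -2150.5
(Excluded from the trade balance — secondary income: personal remittances received from nationals working abroad 284.9, personal remittances sent abroad by immigrant workers 346.9, pension payments received by residents from foreign governments 73.8, official foreign aid grants received (current) 134.8; capital account: debt forgiveness received from foreign official creditors 52.1, capital transfers received from emigrants 42.3, acquisition of foreign patents and trademarks (non-produced assets) 88.2; financial account: foreign purchases of domestic corporate bonds 1028.6, foreign purchases of equities on the domestic stock exchange 715.3, purchases of foreign government bonds by domestic residents 673.4; primary income: interest received on holdings of foreign bonds 241.4.)

-2150.5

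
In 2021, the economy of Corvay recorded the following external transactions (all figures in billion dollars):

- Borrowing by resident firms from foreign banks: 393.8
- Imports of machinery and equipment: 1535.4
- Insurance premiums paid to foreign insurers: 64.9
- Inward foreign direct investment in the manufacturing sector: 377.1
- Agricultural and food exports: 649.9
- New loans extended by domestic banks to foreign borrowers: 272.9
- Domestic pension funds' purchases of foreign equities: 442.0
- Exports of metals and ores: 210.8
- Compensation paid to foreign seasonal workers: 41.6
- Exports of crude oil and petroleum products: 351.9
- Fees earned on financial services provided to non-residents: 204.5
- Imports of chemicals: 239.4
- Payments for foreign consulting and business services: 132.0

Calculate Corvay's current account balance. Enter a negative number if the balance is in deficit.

Goods: -239.4 + 210.8 + 649.9 + 351.9 - 1535.4 = -562.2
Services: -132.0 + 204.5 - 64.9 = 7.6
Primary income: -41.6
Current account = (-562.2) + 7.6 + (-41.6) = -596.2
(Excluded from the current account — financial account: borrowing by resident firms from foreign banks 393.8, inward foreign direct investment in the manufacturing sector 377.1, new loans extended by domestic banks to foreign borrowers 272.9, domestic pension funds' purchases of foreign equities 442.0.)

-596.2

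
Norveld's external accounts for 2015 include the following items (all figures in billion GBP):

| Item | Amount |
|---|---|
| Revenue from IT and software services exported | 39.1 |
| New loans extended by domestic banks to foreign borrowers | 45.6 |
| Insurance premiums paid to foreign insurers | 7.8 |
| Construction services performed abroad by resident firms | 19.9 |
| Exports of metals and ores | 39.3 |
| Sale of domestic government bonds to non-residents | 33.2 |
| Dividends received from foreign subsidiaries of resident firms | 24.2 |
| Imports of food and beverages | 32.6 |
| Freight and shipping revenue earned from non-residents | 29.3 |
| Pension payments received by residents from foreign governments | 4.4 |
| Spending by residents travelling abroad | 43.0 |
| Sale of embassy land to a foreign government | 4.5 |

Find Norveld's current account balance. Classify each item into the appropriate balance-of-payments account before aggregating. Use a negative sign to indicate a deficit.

72.8

Goods: 39.3 - 32.6 = 6.7
Services: 19.9 - 43.0 - 7.8 + 29.3 + 39.1 = 37.5
Primary income: 24.2
Secondary income: 4.4
Current account = 6.7 + 37.5 + 24.2 + 4.4 = 72.8
(Excluded from the current account — financial account: new loans extended by domestic banks to foreign borrowers 45.6, sale of domestic government bonds to non-residents 33.2; capital account: sale of embassy land to a foreign government 4.5.)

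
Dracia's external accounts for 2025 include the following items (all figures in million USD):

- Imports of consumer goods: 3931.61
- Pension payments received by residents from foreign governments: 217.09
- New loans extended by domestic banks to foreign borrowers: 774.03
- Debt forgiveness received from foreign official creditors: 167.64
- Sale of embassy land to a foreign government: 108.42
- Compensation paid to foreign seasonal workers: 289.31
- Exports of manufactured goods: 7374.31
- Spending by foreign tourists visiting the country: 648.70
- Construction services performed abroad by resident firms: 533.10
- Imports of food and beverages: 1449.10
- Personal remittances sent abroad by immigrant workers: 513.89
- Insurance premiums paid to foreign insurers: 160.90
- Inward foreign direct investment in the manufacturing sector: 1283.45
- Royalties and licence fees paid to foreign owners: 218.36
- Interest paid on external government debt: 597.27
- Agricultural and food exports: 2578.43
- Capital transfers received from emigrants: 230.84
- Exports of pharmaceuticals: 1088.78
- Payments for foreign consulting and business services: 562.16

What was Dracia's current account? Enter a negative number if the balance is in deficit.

4717.81

Goods: 2578.43 + 1088.78 + 7374.31 - 3931.61 - 1449.10 = 5660.81
Services: 648.70 + 533.10 - 160.90 - 562.16 - 218.36 = 240.38
Primary income: -289.31 - 597.27 = -886.58
Secondary income: -513.89 + 217.09 = -296.80
Current account = 5660.81 + 240.38 + (-886.58) + (-296.80) = 4717.81
(Excluded from the current account — financial account: new loans extended by domestic banks to foreign borrowers 774.03, inward foreign direct investment in the manufacturing sector 1283.45; capital account: debt forgiveness received from foreign official creditors 167.64, sale of embassy land to a foreign government 108.42, capital transfers received from emigrants 230.84.)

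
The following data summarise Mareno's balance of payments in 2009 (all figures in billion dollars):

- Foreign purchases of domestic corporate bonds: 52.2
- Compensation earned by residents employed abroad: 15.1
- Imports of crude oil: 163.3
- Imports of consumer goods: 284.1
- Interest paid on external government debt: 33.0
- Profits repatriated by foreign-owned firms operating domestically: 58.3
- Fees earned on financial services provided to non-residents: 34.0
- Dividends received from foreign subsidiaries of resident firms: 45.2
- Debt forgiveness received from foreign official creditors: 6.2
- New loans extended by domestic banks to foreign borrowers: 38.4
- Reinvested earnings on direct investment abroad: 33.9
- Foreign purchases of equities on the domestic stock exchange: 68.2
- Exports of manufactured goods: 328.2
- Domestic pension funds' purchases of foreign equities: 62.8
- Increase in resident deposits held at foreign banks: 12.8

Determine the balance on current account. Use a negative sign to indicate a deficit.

Goods: -163.3 - 284.1 + 328.2 = -119.2
Services: 34.0
Primary income: 15.1 + 33.9 + 45.2 - 58.3 - 33.0 = 2.9
Current account = (-119.2) + 34.0 + 2.9 = -82.3
(Excluded from the current account — financial account: foreign purchases of domestic corporate bonds 52.2, new loans extended by domestic banks to foreign borrowers 38.4, foreign purchases of equities on the domestic stock exchange 68.2, domestic pension funds' purchases of foreign equities 62.8, increase in resident deposits held at foreign banks 12.8; capital account: debt forgiveness received from foreign official creditors 6.2.)

-82.3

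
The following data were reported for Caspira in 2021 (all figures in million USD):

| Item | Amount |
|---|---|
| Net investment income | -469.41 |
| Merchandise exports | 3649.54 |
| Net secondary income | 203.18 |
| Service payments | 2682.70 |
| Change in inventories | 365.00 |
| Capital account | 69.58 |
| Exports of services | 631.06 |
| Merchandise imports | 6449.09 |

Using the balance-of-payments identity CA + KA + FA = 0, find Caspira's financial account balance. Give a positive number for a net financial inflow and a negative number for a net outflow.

5047.84

Goods balance = 3649.54 - 6449.09 = -2799.55
Services balance = 631.06 - 2682.70 = -2051.64
Trade balance (goods + services) = -2799.55 + (-2051.64) = -4851.19
Net primary income = -469.41
Net secondary income = 203.18
Current account = -4851.19 + (-469.41) + 203.18 = -5117.42
Financial account = -(-5117.42 + 69.58) = 5047.84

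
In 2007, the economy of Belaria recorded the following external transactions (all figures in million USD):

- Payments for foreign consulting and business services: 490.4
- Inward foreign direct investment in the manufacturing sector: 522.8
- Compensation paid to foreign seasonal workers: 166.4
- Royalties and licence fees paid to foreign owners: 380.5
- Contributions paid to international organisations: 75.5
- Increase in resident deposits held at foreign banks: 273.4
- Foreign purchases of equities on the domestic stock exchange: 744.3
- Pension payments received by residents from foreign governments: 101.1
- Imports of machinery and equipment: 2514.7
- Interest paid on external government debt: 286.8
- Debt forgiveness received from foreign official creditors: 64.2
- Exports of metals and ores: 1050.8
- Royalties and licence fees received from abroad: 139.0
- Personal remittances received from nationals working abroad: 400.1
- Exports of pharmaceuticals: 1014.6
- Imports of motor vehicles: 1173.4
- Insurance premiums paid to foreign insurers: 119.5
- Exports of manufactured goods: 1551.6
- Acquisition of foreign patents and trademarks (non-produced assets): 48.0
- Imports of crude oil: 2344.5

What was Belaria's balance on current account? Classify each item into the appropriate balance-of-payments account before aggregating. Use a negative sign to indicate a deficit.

Goods: -2514.7 + 1014.6 + 1050.8 + 1551.6 - 2344.5 - 1173.4 = -2415.6
Services: 139.0 - 119.5 - 490.4 - 380.5 = -851.4
Primary income: -166.4 - 286.8 = -453.2
Secondary income: 400.1 + 101.1 - 75.5 = 425.7
Current account = (-2415.6) + (-851.4) + (-453.2) + 425.7 = -3294.5
(Excluded from the current account — financial account: inward foreign direct investment in the manufacturing sector 522.8, increase in resident deposits held at foreign banks 273.4, foreign purchases of equities on the domestic stock exchange 744.3; capital account: debt forgiveness received from foreign official creditors 64.2, acquisition of foreign patents and trademarks (non-produced assets) 48.0.)

-3294.5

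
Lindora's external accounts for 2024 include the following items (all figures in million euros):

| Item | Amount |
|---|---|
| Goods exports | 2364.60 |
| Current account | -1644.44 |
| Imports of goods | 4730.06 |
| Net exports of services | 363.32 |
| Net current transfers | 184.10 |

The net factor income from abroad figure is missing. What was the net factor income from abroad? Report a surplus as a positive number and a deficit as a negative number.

173.60

Current account = goods balance + services balance + net primary income + net secondary income
Sum of the known components = -1818.04
Net factor income from abroad = CA - (known components) = -1644.44 - (-1818.04) = 173.60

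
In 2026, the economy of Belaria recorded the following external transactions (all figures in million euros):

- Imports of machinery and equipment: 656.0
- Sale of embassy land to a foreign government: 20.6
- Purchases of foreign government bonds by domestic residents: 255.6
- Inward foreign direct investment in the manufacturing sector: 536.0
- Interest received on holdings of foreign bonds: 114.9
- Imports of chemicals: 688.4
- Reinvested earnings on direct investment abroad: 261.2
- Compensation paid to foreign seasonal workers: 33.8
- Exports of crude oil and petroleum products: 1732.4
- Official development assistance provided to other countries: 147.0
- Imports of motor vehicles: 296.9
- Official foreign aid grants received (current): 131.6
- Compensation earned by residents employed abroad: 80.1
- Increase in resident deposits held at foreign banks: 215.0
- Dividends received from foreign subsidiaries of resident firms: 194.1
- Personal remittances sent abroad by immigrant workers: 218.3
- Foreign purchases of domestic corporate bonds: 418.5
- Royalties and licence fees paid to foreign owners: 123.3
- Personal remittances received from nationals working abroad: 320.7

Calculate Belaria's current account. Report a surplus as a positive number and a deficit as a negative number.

Goods: -688.4 - 656.0 - 296.9 + 1732.4 = 91.1
Services: -123.3
Primary income: 80.1 + 194.1 + 261.2 + 114.9 - 33.8 = 616.5
Secondary income: 320.7 - 218.3 + 131.6 - 147.0 = 87.0
Current account = 91.1 + (-123.3) + 616.5 + 87.0 = 671.3
(Excluded from the current account — capital account: sale of embassy land to a foreign government 20.6; financial account: purchases of foreign government bonds by domestic residents 255.6, inward foreign direct investment in the manufacturing sector 536.0, increase in resident deposits held at foreign banks 215.0, foreign purchases of domestic corporate bonds 418.5.)

671.3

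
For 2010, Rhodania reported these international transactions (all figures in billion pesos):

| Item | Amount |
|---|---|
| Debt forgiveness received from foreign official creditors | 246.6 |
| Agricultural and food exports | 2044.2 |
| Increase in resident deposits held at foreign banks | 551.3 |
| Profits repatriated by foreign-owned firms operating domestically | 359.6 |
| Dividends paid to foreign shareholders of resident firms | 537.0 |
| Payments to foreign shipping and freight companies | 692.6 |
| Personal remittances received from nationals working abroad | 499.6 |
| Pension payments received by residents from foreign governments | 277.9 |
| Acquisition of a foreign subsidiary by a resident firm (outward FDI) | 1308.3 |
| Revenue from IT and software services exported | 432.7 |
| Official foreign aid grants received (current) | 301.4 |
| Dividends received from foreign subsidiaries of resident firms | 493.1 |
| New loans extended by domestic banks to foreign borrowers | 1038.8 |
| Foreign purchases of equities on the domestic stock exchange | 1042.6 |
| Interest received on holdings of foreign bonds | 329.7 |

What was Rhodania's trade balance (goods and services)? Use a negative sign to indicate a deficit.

Goods: 2044.2
Services: 432.7 - 692.6 = -259.9
Trade balance = 2044.2 + (-259.9) = 1784.3
(Excluded from the trade balance — capital account: debt forgiveness received from foreign official creditors 246.6; financial account: increase in resident deposits held at foreign banks 551.3, acquisition of a foreign subsidiary by a resident firm (outward FDI) 1308.3, new loans extended by domestic banks to foreign borrowers 1038.8, foreign purchases of equities on the domestic stock exchange 1042.6; primary income: profits repatriated by foreign-owned firms operating domestically 359.6, dividends paid to foreign shareholders of resident firms 537.0, dividends received from foreign subsidiaries of resident firms 493.1, interest received on holdings of foreign bonds 329.7; secondary income: personal remittances received from nationals working abroad 499.6, pension payments received by residents from foreign governments 277.9, official foreign aid grants received (current) 301.4.)

1784.3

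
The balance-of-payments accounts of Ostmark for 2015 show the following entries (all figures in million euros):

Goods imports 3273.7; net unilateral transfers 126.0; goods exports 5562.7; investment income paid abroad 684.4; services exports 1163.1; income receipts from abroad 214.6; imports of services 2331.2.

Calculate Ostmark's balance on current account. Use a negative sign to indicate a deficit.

Goods balance = 5562.7 - 3273.7 = 2289.0
Services balance = 1163.1 - 2331.2 = -1168.1
Trade balance (goods + services) = 2289.0 + (-1168.1) = 1120.9
Net primary income = 214.6 - 684.4 = -469.8
Net secondary income = 126.0
Current account = 1120.9 + (-469.8) + 126.0 = 777.1

777.1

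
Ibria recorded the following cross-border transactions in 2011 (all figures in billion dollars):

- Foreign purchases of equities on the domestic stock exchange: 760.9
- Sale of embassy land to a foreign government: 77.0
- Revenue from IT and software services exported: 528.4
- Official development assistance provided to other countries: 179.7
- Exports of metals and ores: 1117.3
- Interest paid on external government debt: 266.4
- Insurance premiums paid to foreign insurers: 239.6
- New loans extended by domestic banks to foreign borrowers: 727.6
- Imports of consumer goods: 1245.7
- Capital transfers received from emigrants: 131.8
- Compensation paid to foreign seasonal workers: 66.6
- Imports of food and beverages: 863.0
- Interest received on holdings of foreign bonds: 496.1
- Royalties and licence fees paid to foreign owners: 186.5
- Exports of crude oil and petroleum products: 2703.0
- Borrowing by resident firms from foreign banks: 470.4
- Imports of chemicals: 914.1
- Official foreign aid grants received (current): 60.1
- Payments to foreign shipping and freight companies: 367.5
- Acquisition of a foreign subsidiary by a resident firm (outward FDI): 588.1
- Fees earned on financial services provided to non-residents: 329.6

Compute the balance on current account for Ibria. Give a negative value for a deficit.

905.4

Goods: -1245.7 - 863.0 - 914.1 + 1117.3 + 2703.0 = 797.5
Services: 329.6 + 528.4 - 367.5 - 186.5 - 239.6 = 64.4
Primary income: -66.6 + 496.1 - 266.4 = 163.1
Secondary income: 60.1 - 179.7 = -119.6
Current account = 797.5 + 64.4 + 163.1 + (-119.6) = 905.4
(Excluded from the current account — financial account: foreign purchases of equities on the domestic stock exchange 760.9, new loans extended by domestic banks to foreign borrowers 727.6, borrowing by resident firms from foreign banks 470.4, acquisition of a foreign subsidiary by a resident firm (outward FDI) 588.1; capital account: sale of embassy land to a foreign government 77.0, capital transfers received from emigrants 131.8.)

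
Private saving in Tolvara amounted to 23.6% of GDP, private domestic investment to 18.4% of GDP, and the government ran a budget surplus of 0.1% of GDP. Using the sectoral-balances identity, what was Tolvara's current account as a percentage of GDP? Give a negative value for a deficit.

By the sectoral-balances identity, CA = (S_private - I) + (T - G).
Private balance = 23.6 - 18.4 = 5.2
Government balance (T - G) = 0.1
CA = 5.2 + 0.1 = 5.3

5.3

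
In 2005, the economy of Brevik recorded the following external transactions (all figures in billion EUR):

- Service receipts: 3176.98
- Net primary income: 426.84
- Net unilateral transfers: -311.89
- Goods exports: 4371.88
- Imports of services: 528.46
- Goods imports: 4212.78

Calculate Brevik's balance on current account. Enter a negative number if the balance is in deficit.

Goods balance = 4371.88 - 4212.78 = 159.10
Services balance = 3176.98 - 528.46 = 2648.52
Trade balance (goods + services) = 159.10 + 2648.52 = 2807.62
Net primary income = 426.84
Net secondary income = -311.89
Current account = 2807.62 + 426.84 + (-311.89) = 2922.57

2922.57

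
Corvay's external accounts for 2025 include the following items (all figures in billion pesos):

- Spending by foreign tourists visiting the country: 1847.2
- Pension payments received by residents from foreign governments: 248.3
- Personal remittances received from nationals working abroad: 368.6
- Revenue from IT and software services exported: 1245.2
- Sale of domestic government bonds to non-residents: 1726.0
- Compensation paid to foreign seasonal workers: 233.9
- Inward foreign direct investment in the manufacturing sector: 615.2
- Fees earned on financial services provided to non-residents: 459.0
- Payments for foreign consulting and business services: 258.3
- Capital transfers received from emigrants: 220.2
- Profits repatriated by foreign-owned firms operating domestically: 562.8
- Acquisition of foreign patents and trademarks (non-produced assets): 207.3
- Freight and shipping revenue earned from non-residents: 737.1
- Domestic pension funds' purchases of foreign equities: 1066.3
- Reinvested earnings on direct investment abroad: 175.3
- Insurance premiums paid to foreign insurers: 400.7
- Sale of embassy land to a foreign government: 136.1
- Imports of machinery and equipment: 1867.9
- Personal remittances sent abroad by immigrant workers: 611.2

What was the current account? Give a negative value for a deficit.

Goods: -1867.9
Services: 1245.2 + 459.0 - 400.7 + 737.1 + 1847.2 - 258.3 = 3629.5
Primary income: -233.9 + 175.3 - 562.8 = -621.4
Secondary income: 248.3 + 368.6 - 611.2 = 5.7
Current account = (-1867.9) + 3629.5 + (-621.4) + 5.7 = 1145.9
(Excluded from the current account — financial account: sale of domestic government bonds to non-residents 1726.0, inward foreign direct investment in the manufacturing sector 615.2, domestic pension funds' purchases of foreign equities 1066.3; capital account: capital transfers received from emigrants 220.2, acquisition of foreign patents and trademarks (non-produced assets) 207.3, sale of embassy land to a foreign government 136.1.)

1145.9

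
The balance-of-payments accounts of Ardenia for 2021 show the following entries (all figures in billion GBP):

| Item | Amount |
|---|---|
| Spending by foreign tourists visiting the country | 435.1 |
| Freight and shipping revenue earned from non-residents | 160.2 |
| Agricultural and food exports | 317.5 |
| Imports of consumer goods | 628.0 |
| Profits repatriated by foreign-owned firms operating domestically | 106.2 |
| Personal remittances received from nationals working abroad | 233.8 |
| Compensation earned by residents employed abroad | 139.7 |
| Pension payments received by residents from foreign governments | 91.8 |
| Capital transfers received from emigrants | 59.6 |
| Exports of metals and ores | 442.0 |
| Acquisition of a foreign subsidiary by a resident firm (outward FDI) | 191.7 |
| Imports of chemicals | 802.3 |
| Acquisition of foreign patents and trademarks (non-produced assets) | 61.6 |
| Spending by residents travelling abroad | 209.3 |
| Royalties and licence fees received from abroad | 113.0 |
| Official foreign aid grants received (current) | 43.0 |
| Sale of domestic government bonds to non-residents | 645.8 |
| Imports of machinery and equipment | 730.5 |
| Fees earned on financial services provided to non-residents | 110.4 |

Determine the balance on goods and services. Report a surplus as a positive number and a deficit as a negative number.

Goods: -730.5 + 442.0 + 317.5 - 628.0 - 802.3 = -1401.3
Services: -209.3 + 160.2 + 435.1 + 113.0 + 110.4 = 609.4
Trade balance = -1401.3 + 609.4 = -791.9
(Excluded from the trade balance — primary income: profits repatriated by foreign-owned firms operating domestically 106.2, compensation earned by residents employed abroad 139.7; secondary income: personal remittances received from nationals working abroad 233.8, pension payments received by residents from foreign governments 91.8, official foreign aid grants received (current) 43.0; capital account: capital transfers received from emigrants 59.6, acquisition of foreign patents and trademarks (non-produced assets) 61.6; financial account: acquisition of a foreign subsidiary by a resident firm (outward FDI) 191.7, sale of domestic government bonds to non-residents 645.8.)

-791.9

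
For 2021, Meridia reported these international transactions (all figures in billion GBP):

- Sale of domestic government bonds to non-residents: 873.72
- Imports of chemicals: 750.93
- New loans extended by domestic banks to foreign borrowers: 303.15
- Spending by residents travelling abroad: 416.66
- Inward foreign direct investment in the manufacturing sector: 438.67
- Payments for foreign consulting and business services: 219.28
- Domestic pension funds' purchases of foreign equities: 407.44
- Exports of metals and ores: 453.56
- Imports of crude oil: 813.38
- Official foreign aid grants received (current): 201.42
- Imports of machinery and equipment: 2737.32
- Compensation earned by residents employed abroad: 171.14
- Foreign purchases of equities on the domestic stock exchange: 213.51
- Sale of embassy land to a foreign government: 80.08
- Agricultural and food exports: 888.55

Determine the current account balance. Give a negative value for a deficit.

-3222.90

Goods: -813.38 - 750.93 + 888.55 + 453.56 - 2737.32 = -2959.52
Services: -219.28 - 416.66 = -635.94
Primary income: 171.14
Secondary income: 201.42
Current account = (-2959.52) + (-635.94) + 171.14 + 201.42 = -3222.90
(Excluded from the current account — financial account: sale of domestic government bonds to non-residents 873.72, new loans extended by domestic banks to foreign borrowers 303.15, inward foreign direct investment in the manufacturing sector 438.67, domestic pension funds' purchases of foreign equities 407.44, foreign purchases of equities on the domestic stock exchange 213.51; capital account: sale of embassy land to a foreign government 80.08.)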